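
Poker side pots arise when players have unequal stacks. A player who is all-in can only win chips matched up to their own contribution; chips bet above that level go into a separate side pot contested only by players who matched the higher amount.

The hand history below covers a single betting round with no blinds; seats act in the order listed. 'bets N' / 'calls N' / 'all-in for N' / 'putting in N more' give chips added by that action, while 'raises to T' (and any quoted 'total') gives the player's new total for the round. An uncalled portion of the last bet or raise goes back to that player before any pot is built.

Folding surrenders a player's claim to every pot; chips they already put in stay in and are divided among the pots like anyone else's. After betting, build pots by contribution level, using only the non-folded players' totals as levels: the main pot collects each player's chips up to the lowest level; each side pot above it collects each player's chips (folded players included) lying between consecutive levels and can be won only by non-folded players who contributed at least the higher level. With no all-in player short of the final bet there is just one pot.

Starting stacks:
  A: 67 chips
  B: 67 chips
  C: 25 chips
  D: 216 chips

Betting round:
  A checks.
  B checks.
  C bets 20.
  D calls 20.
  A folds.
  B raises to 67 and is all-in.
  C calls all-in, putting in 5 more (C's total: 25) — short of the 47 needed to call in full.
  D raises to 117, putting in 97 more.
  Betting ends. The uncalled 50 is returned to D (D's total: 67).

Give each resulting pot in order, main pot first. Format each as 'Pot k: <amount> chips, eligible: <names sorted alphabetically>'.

Pot 1: 75 chips, eligible: B, C, D
Pot 2: 84 chips, eligible: B, D

Derivation:
Contributions (after 50 returned to D): B=67, C=25, D=67
Folded: A
Pot levels (distinct totals of non-folded players): 25, 67
Layer 1-25: 25 each from B, C, D = 25*3 = 75 chips; eligible B, C, D
Layer 26-67: 42 each from B, D = 42*2 = 84 chips; eligible B, D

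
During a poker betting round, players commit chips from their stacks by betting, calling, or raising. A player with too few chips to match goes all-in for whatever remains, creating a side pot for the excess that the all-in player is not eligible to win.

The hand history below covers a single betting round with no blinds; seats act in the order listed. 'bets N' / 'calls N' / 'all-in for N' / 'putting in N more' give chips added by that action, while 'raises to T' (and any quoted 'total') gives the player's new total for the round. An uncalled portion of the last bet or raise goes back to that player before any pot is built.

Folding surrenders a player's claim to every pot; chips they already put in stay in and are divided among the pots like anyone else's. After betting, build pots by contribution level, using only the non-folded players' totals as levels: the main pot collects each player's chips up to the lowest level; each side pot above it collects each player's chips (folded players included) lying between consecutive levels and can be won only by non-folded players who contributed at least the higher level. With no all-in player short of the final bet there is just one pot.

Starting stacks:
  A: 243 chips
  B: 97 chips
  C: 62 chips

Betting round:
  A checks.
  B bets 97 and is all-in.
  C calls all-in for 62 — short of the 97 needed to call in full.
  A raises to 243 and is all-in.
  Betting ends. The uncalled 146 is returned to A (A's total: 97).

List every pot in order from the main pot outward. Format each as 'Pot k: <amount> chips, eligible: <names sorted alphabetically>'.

Pot 1: 186 chips, eligible: A, B, C
Pot 2: 70 chips, eligible: A, B

Derivation:
Contributions (after 146 returned to A): A=97, B=97, C=62
Pot levels (distinct totals of non-folded players): 62, 97
Layer 1-62: 62 each from A, B, C = 62*3 = 186 chips; eligible A, B, C
Layer 63-97: 35 each from A, B = 35*2 = 70 chips; eligible A, B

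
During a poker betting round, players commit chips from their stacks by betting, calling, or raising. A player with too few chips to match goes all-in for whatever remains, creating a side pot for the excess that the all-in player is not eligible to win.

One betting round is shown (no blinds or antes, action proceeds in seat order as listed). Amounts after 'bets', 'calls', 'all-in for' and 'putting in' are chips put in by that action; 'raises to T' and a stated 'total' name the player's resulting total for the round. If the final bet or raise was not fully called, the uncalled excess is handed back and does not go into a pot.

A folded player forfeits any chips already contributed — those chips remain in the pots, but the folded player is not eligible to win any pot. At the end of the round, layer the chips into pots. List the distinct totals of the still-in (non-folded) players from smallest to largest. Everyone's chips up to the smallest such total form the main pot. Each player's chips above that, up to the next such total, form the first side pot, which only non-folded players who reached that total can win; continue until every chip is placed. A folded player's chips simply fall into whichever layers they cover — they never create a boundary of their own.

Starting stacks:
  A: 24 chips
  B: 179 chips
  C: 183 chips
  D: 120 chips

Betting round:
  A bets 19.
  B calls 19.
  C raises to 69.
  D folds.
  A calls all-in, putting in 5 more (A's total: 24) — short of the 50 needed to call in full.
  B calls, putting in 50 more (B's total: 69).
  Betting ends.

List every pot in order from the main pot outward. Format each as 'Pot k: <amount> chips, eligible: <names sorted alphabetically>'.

Contributions: A=24, B=69, C=69
Folded: D
Pot levels (distinct totals of non-folded players): 24, 69
Layer 1-24: 24 each from A, B, C = 24*3 = 72 chips; eligible A, B, C
Layer 25-69: 45 each from B, C = 45*2 = 90 chips; eligible B, C

Pot 1: 72 chips, eligible: A, B, C
Pot 2: 90 chips, eligible: B, C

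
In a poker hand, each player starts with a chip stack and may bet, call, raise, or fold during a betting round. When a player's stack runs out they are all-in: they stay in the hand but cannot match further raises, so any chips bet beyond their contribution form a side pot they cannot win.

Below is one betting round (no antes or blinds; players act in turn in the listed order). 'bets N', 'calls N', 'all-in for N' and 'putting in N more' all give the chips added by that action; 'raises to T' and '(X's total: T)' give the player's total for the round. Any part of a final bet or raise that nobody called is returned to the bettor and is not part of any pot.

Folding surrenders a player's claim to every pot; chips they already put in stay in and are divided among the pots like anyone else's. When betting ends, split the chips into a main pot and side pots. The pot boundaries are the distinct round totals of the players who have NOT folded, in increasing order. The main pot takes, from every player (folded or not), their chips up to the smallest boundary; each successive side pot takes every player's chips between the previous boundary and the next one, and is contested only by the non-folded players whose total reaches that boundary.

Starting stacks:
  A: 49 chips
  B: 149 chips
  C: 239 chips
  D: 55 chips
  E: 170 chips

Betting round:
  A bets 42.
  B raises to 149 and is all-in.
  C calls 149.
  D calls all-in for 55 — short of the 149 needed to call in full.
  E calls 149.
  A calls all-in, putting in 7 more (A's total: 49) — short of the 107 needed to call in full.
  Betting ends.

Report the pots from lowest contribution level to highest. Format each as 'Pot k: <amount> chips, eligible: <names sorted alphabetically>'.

Pot 1: 245 chips, eligible: A, B, C, D, E
Pot 2: 24 chips, eligible: B, C, D, E
Pot 3: 282 chips, eligible: B, C, E

Derivation:
Contributions: A=49, B=149, C=149, D=55, E=149
Pot levels (distinct totals of non-folded players): 49, 55, 149
Layer 1-49: 49 each from A, B, C, D, E = 49*5 = 245 chips; eligible A, B, C, D, E
Layer 50-55: 6 each from B, C, D, E = 6*4 = 24 chips; eligible B, C, D, E
Layer 56-149: 94 each from B, C, E = 94*3 = 282 chips; eligible B, C, E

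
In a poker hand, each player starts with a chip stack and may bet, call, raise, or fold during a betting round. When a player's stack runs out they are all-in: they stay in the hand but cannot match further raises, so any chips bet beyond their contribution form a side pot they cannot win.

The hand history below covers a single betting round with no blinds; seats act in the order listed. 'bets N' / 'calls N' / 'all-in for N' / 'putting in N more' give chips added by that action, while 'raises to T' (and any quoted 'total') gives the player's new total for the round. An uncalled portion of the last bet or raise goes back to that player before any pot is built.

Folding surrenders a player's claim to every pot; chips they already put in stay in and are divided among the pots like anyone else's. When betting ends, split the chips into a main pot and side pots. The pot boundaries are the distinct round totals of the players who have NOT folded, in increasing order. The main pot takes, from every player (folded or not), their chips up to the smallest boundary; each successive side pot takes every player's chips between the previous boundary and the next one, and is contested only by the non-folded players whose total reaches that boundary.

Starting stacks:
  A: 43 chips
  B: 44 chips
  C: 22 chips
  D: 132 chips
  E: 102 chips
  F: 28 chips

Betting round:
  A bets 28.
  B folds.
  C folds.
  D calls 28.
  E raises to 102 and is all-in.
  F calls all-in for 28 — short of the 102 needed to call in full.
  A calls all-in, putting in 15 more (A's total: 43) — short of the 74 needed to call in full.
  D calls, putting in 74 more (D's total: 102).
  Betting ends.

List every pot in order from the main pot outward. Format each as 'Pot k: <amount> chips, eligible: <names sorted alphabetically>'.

Contributions: A=43, D=102, E=102, F=28
Folded: B, C
Pot levels (distinct totals of non-folded players): 28, 43, 102
Layer 1-28: 28 each from A, D, E, F = 28*4 = 112 chips; eligible A, D, E, F
Layer 29-43: 15 each from A, D, E = 15*3 = 45 chips; eligible A, D, E
Layer 44-102: 59 each from D, E = 59*2 = 118 chips; eligible D, E

Pot 1: 112 chips, eligible: A, D, E, F
Pot 2: 45 chips, eligible: A, D, E
Pot 3: 118 chips, eligible: D, E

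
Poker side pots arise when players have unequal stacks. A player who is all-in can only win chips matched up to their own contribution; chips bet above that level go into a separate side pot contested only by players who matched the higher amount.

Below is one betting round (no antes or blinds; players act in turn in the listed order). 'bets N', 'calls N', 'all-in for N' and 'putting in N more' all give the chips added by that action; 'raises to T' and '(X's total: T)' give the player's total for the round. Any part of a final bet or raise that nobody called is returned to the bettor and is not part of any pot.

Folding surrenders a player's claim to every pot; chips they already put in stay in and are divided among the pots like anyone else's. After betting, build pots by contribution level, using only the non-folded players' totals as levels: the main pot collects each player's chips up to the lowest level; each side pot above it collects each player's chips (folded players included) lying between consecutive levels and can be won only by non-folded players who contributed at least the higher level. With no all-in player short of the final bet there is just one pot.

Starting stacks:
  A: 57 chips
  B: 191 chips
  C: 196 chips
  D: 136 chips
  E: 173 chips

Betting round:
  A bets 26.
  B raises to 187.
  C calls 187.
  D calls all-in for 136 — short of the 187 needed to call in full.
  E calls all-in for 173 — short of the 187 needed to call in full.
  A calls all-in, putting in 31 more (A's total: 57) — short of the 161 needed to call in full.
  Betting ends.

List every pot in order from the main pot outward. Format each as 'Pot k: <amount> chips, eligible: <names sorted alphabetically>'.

Contributions: A=57, B=187, C=187, D=136, E=173
Pot levels (distinct totals of non-folded players): 57, 136, 173, 187
Layer 1-57: 57 each from A, B, C, D, E = 57*5 = 285 chips; eligible A, B, C, D, E
Layer 58-136: 79 each from B, C, D, E = 79*4 = 316 chips; eligible B, C, D, E
Layer 137-173: 37 each from B, C, E = 37*3 = 111 chips; eligible B, C, E
Layer 174-187: 14 each from B, C = 14*2 = 28 chips; eligible B, C

Pot 1: 285 chips, eligible: A, B, C, D, E
Pot 2: 316 chips, eligible: B, C, D, E
Pot 3: 111 chips, eligible: B, C, E
Pot 4: 28 chips, eligible: B, C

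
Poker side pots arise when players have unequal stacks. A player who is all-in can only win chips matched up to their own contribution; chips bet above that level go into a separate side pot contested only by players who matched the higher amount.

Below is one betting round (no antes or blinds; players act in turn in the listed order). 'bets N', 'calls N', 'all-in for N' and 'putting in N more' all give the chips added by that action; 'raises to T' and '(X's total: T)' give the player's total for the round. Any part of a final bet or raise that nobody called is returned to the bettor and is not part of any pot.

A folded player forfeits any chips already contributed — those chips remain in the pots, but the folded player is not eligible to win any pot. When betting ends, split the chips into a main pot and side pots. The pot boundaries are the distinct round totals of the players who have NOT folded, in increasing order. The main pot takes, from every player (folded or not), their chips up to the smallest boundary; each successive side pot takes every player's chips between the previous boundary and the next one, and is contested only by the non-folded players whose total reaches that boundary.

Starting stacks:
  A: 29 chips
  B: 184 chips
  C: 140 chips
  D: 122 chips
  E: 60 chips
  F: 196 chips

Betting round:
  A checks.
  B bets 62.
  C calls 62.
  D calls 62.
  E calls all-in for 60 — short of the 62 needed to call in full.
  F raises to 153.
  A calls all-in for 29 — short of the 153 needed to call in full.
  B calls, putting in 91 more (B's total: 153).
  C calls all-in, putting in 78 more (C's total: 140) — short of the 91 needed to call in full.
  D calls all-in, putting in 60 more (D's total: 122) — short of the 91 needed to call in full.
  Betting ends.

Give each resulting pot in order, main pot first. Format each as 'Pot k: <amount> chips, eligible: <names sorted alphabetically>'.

Contributions: A=29, B=153, C=140, D=122, E=60, F=153
Pot levels (distinct totals of non-folded players): 29, 60, 122, 140, 153
Layer 1-29: 29 each from A, B, C, D, E, F = 29*6 = 174 chips; eligible A, B, C, D, E, F
Layer 30-60: 31 each from B, C, D, E, F = 31*5 = 155 chips; eligible B, C, D, E, F
Layer 61-122: 62 each from B, C, D, F = 62*4 = 248 chips; eligible B, C, D, F
Layer 123-140: 18 each from B, C, F = 18*3 = 54 chips; eligible B, C, F
Layer 141-153: 13 each from B, F = 13*2 = 26 chips; eligible B, F

Pot 1: 174 chips, eligible: A, B, C, D, E, F
Pot 2: 155 chips, eligible: B, C, D, E, F
Pot 3: 248 chips, eligible: B, C, D, F
Pot 4: 54 chips, eligible: B, C, F
Pot 5: 26 chips, eligible: B, F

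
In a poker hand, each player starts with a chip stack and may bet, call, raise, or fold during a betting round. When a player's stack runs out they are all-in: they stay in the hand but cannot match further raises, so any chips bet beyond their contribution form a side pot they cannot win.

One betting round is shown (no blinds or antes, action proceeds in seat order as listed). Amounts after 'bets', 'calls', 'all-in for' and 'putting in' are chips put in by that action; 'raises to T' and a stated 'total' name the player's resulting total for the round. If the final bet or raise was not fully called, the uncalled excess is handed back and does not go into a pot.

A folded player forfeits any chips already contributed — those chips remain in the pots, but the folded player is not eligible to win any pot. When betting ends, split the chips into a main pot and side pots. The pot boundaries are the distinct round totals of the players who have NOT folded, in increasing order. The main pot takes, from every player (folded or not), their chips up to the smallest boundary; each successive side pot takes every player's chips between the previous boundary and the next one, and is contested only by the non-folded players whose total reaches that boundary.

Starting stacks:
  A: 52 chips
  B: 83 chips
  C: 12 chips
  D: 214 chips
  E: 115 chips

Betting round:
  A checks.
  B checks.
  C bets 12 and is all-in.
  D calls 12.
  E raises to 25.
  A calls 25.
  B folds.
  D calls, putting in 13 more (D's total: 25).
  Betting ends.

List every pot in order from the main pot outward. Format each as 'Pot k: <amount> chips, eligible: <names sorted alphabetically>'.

Pot 1: 48 chips, eligible: A, C, D, E
Pot 2: 39 chips, eligible: A, D, E

Derivation:
Contributions: A=25, C=12, D=25, E=25
Folded: B
Pot levels (distinct totals of non-folded players): 12, 25
Layer 1-12: 12 each from A, C, D, E = 12*4 = 48 chips; eligible A, C, D, E
Layer 13-25: 13 each from A, D, E = 13*3 = 39 chips; eligible A, D, E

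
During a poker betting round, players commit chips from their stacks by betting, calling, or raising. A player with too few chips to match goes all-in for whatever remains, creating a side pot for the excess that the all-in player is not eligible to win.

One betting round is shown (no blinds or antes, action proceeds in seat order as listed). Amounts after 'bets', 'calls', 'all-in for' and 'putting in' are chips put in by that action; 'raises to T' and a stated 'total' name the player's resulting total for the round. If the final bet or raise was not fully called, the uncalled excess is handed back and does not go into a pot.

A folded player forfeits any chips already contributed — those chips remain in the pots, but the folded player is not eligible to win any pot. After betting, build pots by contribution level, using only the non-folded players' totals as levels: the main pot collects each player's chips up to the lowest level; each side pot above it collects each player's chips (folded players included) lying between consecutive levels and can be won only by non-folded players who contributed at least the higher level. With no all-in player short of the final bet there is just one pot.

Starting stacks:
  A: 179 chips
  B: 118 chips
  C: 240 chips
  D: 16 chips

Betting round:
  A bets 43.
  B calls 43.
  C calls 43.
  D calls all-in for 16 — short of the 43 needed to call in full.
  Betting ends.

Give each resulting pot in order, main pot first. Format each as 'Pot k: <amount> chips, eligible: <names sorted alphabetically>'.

Pot 1: 64 chips, eligible: A, B, C, D
Pot 2: 81 chips, eligible: A, B, C

Derivation:
Contributions: A=43, B=43, C=43, D=16
Pot levels (distinct totals of non-folded players): 16, 43
Layer 1-16: 16 each from A, B, C, D = 16*4 = 64 chips; eligible A, B, C, D
Layer 17-43: 27 each from A, B, C = 27*3 = 81 chips; eligible A, B, C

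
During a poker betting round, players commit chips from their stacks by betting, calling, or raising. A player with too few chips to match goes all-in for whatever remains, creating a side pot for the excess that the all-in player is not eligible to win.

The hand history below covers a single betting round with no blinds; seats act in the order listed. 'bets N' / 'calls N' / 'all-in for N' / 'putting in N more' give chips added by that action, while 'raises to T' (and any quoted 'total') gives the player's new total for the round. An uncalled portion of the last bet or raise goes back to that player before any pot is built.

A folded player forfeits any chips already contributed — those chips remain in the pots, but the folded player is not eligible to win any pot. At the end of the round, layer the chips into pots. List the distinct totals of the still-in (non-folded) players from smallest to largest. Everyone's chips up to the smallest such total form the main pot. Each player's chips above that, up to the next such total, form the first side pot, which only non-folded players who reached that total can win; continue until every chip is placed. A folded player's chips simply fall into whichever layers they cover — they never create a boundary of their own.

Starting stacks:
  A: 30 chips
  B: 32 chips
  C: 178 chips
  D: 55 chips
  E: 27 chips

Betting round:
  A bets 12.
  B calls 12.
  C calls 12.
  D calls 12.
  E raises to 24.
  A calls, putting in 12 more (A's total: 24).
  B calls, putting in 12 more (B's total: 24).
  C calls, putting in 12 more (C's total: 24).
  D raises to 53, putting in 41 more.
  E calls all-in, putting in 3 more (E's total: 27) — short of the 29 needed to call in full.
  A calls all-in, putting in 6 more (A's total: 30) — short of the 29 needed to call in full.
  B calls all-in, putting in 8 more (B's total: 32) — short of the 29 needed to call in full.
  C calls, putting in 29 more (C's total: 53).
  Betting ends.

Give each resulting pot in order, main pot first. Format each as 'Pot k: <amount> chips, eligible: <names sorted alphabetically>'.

Pot 1: 135 chips, eligible: A, B, C, D, E
Pot 2: 12 chips, eligible: A, B, C, D
Pot 3: 6 chips, eligible: B, C, D
Pot 4: 42 chips, eligible: C, D

Derivation:
Contributions: A=30, B=32, C=53, D=53, E=27
Pot levels (distinct totals of non-folded players): 27, 30, 32, 53
Layer 1-27: 27 each from A, B, C, D, E = 27*5 = 135 chips; eligible A, B, C, D, E
Layer 28-30: 3 each from A, B, C, D = 3*4 = 12 chips; eligible A, B, C, D
Layer 31-32: 2 each from B, C, D = 2*3 = 6 chips; eligible B, C, D
Layer 33-53: 21 each from C, D = 21*2 = 42 chips; eligible C, D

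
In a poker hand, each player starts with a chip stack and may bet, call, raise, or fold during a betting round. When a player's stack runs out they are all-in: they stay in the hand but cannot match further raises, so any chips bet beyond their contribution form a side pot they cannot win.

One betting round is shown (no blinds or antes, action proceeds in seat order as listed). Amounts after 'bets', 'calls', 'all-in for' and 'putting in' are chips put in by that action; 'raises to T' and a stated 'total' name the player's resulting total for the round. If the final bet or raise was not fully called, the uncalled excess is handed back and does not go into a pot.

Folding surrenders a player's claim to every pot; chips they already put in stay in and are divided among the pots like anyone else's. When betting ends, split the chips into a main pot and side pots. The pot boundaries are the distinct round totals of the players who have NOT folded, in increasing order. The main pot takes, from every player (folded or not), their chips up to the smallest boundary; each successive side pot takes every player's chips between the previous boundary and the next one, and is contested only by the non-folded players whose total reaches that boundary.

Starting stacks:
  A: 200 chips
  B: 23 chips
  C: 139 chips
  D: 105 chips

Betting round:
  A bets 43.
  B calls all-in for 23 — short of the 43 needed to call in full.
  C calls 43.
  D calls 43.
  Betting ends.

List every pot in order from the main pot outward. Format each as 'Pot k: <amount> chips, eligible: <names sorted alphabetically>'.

Contributions: A=43, B=23, C=43, D=43
Pot levels (distinct totals of non-folded players): 23, 43
Layer 1-23: 23 each from A, B, C, D = 23*4 = 92 chips; eligible A, B, C, D
Layer 24-43: 20 each from A, C, D = 20*3 = 60 chips; eligible A, C, D

Pot 1: 92 chips, eligible: A, B, C, D
Pot 2: 60 chips, eligible: A, C, D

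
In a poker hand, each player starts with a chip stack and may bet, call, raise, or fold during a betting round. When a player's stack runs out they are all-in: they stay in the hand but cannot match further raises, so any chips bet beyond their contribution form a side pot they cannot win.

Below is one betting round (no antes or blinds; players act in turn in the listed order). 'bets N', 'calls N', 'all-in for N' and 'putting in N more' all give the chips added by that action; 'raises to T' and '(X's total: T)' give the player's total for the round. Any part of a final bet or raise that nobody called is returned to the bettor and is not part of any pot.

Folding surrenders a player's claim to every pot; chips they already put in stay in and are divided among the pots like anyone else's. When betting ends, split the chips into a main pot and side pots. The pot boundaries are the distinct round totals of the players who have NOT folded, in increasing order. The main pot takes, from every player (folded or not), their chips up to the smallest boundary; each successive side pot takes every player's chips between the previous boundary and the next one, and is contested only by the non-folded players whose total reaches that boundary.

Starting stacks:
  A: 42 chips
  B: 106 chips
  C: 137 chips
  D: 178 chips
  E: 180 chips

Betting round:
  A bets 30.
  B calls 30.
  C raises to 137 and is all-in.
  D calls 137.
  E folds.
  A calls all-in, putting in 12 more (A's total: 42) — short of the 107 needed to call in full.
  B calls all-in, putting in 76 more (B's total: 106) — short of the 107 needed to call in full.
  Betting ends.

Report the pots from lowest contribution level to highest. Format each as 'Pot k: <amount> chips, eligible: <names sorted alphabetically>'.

Pot 1: 168 chips, eligible: A, B, C, D
Pot 2: 192 chips, eligible: B, C, D
Pot 3: 62 chips, eligible: C, D

Derivation:
Contributions: A=42, B=106, C=137, D=137
Folded: E
Pot levels (distinct totals of non-folded players): 42, 106, 137
Layer 1-42: 42 each from A, B, C, D = 42*4 = 168 chips; eligible A, B, C, D
Layer 43-106: 64 each from B, C, D = 64*3 = 192 chips; eligible B, C, D
Layer 107-137: 31 each from C, D = 31*2 = 62 chips; eligible C, D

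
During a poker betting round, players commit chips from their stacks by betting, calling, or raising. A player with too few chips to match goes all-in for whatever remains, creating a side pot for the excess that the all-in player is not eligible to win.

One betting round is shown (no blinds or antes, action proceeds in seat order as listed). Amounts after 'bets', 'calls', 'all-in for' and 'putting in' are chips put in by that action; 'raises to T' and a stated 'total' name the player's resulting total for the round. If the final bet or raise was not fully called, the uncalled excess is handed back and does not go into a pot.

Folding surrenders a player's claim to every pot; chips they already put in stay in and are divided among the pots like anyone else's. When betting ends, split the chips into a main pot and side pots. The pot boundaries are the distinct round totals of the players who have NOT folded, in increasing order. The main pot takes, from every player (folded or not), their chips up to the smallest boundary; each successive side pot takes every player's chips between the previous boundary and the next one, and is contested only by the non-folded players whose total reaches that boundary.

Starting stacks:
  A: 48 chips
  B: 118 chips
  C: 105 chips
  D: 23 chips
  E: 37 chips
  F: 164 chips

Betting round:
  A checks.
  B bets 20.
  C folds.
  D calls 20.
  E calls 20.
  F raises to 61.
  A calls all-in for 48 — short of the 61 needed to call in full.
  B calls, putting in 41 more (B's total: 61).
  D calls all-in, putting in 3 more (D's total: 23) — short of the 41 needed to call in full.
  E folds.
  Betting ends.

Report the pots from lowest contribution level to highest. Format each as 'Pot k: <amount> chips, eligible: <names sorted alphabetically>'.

Contributions: A=48, B=61, D=23, E=20, F=61
Folded: C, E
Pot levels (distinct totals of non-folded players): 23, 48, 61
Layer 1-23: A 23 + B 23 + D 23 + E 20 + F 23 = 112 chips; eligible A, B, D, F
Layer 24-48: 25 each from A, B, F = 25*3 = 75 chips; eligible A, B, F
Layer 49-61: 13 each from B, F = 13*2 = 26 chips; eligible B, F

Pot 1: 112 chips, eligible: A, B, D, F
Pot 2: 75 chips, eligible: A, B, F
Pot 3: 26 chips, eligible: B, F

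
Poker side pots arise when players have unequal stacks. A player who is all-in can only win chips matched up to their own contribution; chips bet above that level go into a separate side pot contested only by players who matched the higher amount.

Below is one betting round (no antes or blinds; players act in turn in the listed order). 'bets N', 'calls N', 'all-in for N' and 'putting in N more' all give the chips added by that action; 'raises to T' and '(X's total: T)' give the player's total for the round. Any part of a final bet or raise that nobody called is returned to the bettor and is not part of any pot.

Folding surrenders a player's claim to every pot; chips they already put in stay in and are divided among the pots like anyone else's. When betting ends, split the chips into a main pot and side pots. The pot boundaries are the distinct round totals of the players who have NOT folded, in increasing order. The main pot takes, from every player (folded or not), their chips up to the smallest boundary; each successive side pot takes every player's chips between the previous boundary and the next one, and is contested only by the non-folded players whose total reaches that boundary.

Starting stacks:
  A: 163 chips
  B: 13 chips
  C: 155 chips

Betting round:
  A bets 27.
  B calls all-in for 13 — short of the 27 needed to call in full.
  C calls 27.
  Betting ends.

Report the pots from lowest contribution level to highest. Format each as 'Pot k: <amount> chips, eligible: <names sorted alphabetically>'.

Pot 1: 39 chips, eligible: A, B, C
Pot 2: 28 chips, eligible: A, C

Derivation:
Contributions: A=27, B=13, C=27
Pot levels (distinct totals of non-folded players): 13, 27
Layer 1-13: 13 each from A, B, C = 13*3 = 39 chips; eligible A, B, C
Layer 14-27: 14 each from A, C = 14*2 = 28 chips; eligible A, C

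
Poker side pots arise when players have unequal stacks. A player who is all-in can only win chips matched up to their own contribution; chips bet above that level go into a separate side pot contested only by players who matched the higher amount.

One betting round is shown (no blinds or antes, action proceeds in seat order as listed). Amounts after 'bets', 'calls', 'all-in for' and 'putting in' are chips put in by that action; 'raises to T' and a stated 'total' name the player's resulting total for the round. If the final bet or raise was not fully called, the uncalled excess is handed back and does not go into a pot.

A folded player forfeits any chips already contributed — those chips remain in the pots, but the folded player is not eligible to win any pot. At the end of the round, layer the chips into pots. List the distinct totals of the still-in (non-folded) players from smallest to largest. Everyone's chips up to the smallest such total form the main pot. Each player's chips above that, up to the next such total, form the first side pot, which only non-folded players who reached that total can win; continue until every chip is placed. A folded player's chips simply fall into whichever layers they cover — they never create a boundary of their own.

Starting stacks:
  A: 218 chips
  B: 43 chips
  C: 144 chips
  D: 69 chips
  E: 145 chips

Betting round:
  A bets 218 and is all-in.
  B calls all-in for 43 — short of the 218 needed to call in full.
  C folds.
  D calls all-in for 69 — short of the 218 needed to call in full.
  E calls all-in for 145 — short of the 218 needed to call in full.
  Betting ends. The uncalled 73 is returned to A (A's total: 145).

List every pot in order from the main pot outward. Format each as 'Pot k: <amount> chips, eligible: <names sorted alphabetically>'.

Pot 1: 172 chips, eligible: A, B, D, E
Pot 2: 78 chips, eligible: A, D, E
Pot 3: 152 chips, eligible: A, E

Derivation:
Contributions (after 73 returned to A): A=145, B=43, D=69, E=145
Folded: C
Pot levels (distinct totals of non-folded players): 43, 69, 145
Layer 1-43: 43 each from A, B, D, E = 43*4 = 172 chips; eligible A, B, D, E
Layer 44-69: 26 each from A, D, E = 26*3 = 78 chips; eligible A, D, E
Layer 70-145: 76 each from A, E = 76*2 = 152 chips; eligible A, E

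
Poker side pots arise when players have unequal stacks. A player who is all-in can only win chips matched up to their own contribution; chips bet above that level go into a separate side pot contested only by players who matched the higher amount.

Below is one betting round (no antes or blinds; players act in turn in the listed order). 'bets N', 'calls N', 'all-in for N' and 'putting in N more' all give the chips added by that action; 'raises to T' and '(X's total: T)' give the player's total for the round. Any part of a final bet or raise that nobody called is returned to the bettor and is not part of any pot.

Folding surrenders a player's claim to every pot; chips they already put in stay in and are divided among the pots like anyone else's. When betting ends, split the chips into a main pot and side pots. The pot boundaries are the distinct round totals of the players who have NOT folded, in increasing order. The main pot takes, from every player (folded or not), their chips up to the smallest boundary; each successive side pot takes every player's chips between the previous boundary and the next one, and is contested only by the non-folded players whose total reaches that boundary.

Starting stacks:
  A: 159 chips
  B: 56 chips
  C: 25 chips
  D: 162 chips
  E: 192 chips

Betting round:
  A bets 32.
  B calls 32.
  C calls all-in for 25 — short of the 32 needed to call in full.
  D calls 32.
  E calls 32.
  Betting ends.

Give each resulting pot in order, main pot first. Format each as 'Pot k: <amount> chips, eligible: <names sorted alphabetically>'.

Contributions: A=32, B=32, C=25, D=32, E=32
Pot levels (distinct totals of non-folded players): 25, 32
Layer 1-25: 25 each from A, B, C, D, E = 25*5 = 125 chips; eligible A, B, C, D, E
Layer 26-32: 7 each from A, B, D, E = 7*4 = 28 chips; eligible A, B, D, E

Pot 1: 125 chips, eligible: A, B, C, D, E
Pot 2: 28 chips, eligible: A, B, D, E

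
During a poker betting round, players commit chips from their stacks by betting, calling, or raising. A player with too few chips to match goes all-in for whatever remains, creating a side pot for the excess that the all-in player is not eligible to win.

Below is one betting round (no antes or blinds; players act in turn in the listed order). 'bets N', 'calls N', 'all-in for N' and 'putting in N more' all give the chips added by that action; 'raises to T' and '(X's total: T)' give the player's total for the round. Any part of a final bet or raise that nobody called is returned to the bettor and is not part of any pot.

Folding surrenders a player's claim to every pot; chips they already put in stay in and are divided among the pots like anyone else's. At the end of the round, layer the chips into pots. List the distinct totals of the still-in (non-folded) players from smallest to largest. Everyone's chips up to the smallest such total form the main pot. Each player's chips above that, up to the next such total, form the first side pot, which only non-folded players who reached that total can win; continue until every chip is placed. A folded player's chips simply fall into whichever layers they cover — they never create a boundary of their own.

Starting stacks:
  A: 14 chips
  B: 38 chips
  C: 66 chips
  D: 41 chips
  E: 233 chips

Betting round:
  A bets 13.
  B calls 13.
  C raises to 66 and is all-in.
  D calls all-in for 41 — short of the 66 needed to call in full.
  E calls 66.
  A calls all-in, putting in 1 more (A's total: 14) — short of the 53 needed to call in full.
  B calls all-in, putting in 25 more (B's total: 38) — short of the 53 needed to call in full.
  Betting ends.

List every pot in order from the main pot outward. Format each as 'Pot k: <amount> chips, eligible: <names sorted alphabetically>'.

Contributions: A=14, B=38, C=66, D=41, E=66
Pot levels (distinct totals of non-folded players): 14, 38, 41, 66
Layer 1-14: 14 each from A, B, C, D, E = 14*5 = 70 chips; eligible A, B, C, D, E
Layer 15-38: 24 each from B, C, D, E = 24*4 = 96 chips; eligible B, C, D, E
Layer 39-41: 3 each from C, D, E = 3*3 = 9 chips; eligible C, D, E
Layer 42-66: 25 each from C, E = 25*2 = 50 chips; eligible C, E

Pot 1: 70 chips, eligible: A, B, C, D, E
Pot 2: 96 chips, eligible: B, C, D, E
Pot 3: 9 chips, eligible: C, D, E
Pot 4: 50 chips, eligible: C, E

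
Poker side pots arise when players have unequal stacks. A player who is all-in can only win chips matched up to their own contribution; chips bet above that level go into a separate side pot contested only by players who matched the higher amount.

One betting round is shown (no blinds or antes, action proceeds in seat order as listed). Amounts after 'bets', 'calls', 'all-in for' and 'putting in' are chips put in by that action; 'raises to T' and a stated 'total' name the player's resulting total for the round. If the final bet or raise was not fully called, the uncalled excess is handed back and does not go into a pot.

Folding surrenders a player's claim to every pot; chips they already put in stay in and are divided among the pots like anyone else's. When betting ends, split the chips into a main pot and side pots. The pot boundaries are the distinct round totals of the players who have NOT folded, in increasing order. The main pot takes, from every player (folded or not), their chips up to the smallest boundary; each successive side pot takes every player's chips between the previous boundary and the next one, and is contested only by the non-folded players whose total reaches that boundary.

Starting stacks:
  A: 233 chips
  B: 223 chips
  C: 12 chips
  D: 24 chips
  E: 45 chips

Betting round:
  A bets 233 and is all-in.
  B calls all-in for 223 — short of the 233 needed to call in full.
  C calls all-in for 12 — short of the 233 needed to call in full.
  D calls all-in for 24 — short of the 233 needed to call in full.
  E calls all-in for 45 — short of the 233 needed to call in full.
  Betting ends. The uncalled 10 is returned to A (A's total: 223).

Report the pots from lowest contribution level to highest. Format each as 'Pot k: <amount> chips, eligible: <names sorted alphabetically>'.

Pot 1: 60 chips, eligible: A, B, C, D, E
Pot 2: 48 chips, eligible: A, B, D, E
Pot 3: 63 chips, eligible: A, B, E
Pot 4: 356 chips, eligible: A, B

Derivation:
Contributions (after 10 returned to A): A=223, B=223, C=12, D=24, E=45
Pot levels (distinct totals of non-folded players): 12, 24, 45, 223
Layer 1-12: 12 each from A, B, C, D, E = 12*5 = 60 chips; eligible A, B, C, D, E
Layer 13-24: 12 each from A, B, D, E = 12*4 = 48 chips; eligible A, B, D, E
Layer 25-45: 21 each from A, B, E = 21*3 = 63 chips; eligible A, B, E
Layer 46-223: 178 each from A, B = 178*2 = 356 chips; eligible A, B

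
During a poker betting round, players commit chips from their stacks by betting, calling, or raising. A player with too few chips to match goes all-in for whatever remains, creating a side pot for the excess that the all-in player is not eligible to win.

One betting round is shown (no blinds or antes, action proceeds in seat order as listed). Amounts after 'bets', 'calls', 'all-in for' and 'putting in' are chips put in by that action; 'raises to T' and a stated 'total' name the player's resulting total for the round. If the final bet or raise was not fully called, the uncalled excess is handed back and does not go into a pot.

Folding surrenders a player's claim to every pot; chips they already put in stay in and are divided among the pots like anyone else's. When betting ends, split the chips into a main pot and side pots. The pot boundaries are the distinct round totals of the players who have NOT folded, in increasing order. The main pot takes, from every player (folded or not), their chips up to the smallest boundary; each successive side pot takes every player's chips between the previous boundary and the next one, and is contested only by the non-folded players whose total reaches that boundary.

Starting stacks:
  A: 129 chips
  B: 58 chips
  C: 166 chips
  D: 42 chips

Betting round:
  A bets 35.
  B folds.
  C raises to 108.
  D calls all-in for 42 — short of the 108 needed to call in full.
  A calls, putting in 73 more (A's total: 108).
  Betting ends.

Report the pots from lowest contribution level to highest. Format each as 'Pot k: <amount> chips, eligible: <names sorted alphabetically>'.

Contributions: A=108, C=108, D=42
Folded: B
Pot levels (distinct totals of non-folded players): 42, 108
Layer 1-42: 42 each from A, C, D = 42*3 = 126 chips; eligible A, C, D
Layer 43-108: 66 each from A, C = 66*2 = 132 chips; eligible A, C

Pot 1: 126 chips, eligible: A, C, D
Pot 2: 132 chips, eligible: A, C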